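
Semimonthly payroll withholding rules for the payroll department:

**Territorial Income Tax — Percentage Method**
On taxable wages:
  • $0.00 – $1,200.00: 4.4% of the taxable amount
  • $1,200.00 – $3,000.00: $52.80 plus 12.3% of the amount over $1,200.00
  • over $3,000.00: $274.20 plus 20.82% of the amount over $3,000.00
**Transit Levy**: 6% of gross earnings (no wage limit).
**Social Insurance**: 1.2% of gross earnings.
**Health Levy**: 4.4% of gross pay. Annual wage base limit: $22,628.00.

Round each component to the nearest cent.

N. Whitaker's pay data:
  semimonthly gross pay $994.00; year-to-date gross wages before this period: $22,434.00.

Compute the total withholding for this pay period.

$123.85

Territorial Income Tax: taxable = $994.00
  4.4% × $994.00 = $43.74
Transit Levy: 6% × $994.00 = $59.64
Social Insurance: 1.2% × $994.00 = $11.93
Health Levy: cap $22,628.00 − YTD $22,434.00 = $194.00 subject; 4.4% × $194.00 = $8.54
Total: $43.74 + $59.64 + $11.93 + $8.54 = $123.85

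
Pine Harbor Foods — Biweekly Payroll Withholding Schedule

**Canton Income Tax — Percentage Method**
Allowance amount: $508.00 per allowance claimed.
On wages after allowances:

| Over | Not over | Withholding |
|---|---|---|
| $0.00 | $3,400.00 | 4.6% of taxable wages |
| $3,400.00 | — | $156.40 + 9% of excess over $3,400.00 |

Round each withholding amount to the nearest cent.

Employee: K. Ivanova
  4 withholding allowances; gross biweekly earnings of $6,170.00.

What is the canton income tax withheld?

$222.82

Canton Income Tax: taxable = $6,170.00 − 4×$508.00 = $4,138.00
  $156.40 + 9% × ($4,138.00 − $3,400.00) = $156.40 + 9% × $738.00 = $222.82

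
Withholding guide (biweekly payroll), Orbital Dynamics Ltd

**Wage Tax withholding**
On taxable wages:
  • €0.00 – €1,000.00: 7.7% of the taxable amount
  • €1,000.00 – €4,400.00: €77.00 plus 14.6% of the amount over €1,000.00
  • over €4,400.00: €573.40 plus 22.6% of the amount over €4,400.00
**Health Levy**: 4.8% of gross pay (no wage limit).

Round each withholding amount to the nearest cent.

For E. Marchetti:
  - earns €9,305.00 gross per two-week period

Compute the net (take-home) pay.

Wage Tax: taxable = €9,305.00
  €573.40 + 22.6% × (€9,305.00 − €4,400.00) = €573.40 + 22.6% × €4,905.00 = €1,681.93
Health Levy: 4.8% × €9,305.00 = €446.64
Total withheld: €1,681.93 + €446.64 = €2,128.57
Net pay: €9,305.00 − €2,128.57 = €7,176.43

€7,176.43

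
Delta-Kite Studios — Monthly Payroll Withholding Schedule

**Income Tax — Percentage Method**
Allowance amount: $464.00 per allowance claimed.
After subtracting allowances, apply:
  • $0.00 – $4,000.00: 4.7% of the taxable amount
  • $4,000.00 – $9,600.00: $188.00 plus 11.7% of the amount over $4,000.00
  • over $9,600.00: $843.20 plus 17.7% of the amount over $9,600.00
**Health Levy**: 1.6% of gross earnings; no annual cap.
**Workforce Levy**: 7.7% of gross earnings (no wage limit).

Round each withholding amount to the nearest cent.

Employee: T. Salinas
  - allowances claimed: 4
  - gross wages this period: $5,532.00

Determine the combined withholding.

$687.24

Income Tax: taxable = $5,532.00 − 4×$464.00 = $3,676.00
  4.7% × $3,676.00 = $172.77
Health Levy: 1.6% × $5,532.00 = $88.51
Workforce Levy: 7.7% × $5,532.00 = $425.96
Total: $172.77 + $88.51 + $425.96 = $687.24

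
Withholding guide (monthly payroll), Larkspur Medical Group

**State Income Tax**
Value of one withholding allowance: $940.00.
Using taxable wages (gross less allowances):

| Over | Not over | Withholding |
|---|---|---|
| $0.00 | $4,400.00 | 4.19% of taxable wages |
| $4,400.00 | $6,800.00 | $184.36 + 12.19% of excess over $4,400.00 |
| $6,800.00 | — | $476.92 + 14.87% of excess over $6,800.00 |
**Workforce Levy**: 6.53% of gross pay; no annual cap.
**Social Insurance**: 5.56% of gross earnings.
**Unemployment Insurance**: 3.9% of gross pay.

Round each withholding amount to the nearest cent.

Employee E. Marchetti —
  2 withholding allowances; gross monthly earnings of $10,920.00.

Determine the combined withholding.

State Income Tax: taxable = $10,920.00 − 2×$940.00 = $9,040.00
  $476.92 + 14.87% × ($9,040.00 − $6,800.00) = $476.92 + 14.87% × $2,240.00 = $810.01
Workforce Levy: 6.53% × $10,920.00 = $713.08
Social Insurance: 5.56% × $10,920.00 = $607.15
Unemployment Insurance: 3.9% × $10,920.00 = $425.88
Total: $810.01 + $713.08 + $607.15 + $425.88 = $2,556.12

$2,556.12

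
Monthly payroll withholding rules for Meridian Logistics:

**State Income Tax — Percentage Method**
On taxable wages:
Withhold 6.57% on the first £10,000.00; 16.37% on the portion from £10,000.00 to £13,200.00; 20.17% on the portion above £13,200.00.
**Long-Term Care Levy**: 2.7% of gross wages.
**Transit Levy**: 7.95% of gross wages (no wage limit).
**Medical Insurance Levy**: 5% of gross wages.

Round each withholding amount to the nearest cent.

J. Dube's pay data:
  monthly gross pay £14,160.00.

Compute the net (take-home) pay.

£10,569.49

State Income Tax: taxable = £14,160.00
  £1,180.84 + 20.17% × (£14,160.00 − £13,200.00) = £1,180.84 + 20.17% × £960.00 = £1,374.47
Long-Term Care Levy: 2.7% × £14,160.00 = £382.32
Transit Levy: 7.95% × £14,160.00 = £1,125.72
Medical Insurance Levy: 5% × £14,160.00 = £708.00
Total withheld: £1,374.47 + £382.32 + £1,125.72 + £708.00 = £3,590.51
Net pay: £14,160.00 − £3,590.51 = £10,569.49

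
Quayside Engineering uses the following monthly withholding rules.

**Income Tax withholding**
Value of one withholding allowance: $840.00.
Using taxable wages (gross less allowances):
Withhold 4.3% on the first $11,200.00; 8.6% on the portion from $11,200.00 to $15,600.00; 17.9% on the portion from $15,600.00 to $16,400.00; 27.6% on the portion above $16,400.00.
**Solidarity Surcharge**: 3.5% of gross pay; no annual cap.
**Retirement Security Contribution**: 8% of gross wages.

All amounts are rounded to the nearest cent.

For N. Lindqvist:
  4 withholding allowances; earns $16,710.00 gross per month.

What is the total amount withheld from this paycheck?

$2,588.15

Income Tax: taxable = $16,710.00 − 4×$840.00 = $13,350.00
  $481.60 + 8.6% × ($13,350.00 − $11,200.00) = $481.60 + 8.6% × $2,150.00 = $666.50
Solidarity Surcharge: 3.5% × $16,710.00 = $584.85
Retirement Security Contribution: 8% × $16,710.00 = $1,336.80
Total: $666.50 + $584.85 + $1,336.80 = $2,588.15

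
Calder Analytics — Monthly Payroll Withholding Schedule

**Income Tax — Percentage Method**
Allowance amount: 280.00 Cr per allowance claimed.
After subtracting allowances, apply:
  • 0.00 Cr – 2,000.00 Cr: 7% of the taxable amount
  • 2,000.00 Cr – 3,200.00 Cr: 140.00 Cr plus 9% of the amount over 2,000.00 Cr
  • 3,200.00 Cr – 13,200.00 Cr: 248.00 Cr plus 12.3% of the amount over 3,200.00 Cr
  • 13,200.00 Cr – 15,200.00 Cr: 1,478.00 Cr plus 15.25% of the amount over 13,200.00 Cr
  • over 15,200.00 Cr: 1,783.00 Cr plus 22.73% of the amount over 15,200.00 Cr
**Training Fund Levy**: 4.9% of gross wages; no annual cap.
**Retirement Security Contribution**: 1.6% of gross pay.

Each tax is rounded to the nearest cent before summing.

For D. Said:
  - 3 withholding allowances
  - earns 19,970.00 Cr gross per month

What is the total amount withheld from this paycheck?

3,974.34 Cr

Income Tax: taxable = 19,970.00 Cr − 3×280.00 Cr = 19,130.00 Cr
  1,783.00 Cr + 22.73% × (19,130.00 Cr − 15,200.00 Cr) = 1,783.00 Cr + 22.73% × 3,930.00 Cr = 2,676.29 Cr
Training Fund Levy: 4.9% × 19,970.00 Cr = 978.53 Cr
Retirement Security Contribution: 1.6% × 19,970.00 Cr = 319.52 Cr
Total: 2,676.29 Cr + 978.53 Cr + 319.52 Cr = 3,974.34 Cr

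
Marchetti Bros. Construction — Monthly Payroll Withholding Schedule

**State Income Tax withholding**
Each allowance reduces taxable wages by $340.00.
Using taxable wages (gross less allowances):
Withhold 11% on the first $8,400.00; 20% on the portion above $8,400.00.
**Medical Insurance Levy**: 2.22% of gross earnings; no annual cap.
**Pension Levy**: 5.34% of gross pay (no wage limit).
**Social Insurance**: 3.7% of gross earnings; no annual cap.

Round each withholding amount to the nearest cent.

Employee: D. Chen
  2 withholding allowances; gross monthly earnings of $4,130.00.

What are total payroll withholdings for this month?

State Income Tax: taxable = $4,130.00 − 2×$340.00 = $3,450.00
  11% × $3,450.00 = $379.50
Medical Insurance Levy: 2.22% × $4,130.00 = $91.69
Pension Levy: 5.34% × $4,130.00 = $220.54
Social Insurance: 3.7% × $4,130.00 = $152.81
Total: $379.50 + $91.69 + $220.54 + $152.81 = $844.54

$844.54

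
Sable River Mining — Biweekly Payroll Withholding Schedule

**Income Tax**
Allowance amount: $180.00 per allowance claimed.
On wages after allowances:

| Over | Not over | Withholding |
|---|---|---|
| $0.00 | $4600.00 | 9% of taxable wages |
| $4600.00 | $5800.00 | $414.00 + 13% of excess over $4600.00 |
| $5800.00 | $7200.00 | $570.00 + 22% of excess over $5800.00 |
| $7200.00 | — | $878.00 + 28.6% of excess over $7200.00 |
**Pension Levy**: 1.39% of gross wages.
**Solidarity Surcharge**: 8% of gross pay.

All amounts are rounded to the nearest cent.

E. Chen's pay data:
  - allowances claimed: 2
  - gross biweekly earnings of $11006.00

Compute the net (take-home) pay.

Income Tax: taxable = $11006.00 − 2×$180.00 = $10646.00
  $878.00 + 28.6% × ($10646.00 − $7200.00) = $878.00 + 28.6% × $3446.00 = $1863.56
Pension Levy: 1.39% × $11006.00 = $152.98
Solidarity Surcharge: 8% × $11006.00 = $880.48
Total withheld: $1863.56 + $152.98 + $880.48 = $2897.02
Net pay: $11006.00 − $2897.02 = $8108.98

$8108.98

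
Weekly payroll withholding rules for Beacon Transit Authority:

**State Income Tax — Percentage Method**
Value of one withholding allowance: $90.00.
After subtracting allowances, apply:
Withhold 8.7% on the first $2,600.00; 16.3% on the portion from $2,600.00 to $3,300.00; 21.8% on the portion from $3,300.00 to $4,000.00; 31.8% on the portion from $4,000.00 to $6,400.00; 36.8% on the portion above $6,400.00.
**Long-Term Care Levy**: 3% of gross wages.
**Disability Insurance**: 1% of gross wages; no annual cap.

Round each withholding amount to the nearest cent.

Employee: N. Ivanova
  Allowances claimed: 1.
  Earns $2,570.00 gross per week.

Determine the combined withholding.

State Income Tax: taxable = $2,570.00 − 1×$90.00 = $2,480.00
  8.7% × $2,480.00 = $215.76
Long-Term Care Levy: 3% × $2,570.00 = $77.10
Disability Insurance: 1% × $2,570.00 = $25.70
Total: $215.76 + $77.10 + $25.70 = $318.56

$318.56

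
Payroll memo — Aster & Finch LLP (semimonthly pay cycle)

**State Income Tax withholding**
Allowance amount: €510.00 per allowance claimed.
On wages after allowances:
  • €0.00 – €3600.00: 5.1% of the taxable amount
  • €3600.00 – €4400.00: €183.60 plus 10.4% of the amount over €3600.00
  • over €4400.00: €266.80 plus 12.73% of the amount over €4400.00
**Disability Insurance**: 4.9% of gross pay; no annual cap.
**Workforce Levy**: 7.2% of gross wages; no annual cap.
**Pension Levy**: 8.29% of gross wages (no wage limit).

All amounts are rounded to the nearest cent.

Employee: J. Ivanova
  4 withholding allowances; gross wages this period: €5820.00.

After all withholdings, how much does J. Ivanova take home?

State Income Tax: taxable = €5820.00 − 4×€510.00 = €3780.00
  €183.60 + 10.4% × (€3780.00 − €3600.00) = €183.60 + 10.4% × €180.00 = €202.32
Disability Insurance: 4.9% × €5820.00 = €285.18
Workforce Levy: 7.2% × €5820.00 = €419.04
Pension Levy: 8.29% × €5820.00 = €482.48
Total withheld: €202.32 + €285.18 + €419.04 + €482.48 = €1389.02
Net pay: €5820.00 − €1389.02 = €4430.98

€4430.98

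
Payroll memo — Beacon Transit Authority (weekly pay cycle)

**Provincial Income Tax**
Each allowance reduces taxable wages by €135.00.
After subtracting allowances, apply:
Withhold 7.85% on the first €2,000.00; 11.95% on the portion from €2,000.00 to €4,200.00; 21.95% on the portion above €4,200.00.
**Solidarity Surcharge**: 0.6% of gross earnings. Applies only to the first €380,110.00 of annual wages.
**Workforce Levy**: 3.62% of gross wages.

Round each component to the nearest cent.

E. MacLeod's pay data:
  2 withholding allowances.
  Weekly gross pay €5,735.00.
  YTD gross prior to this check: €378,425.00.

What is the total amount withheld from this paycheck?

Provincial Income Tax: taxable = €5,735.00 − 2×€135.00 = €5,465.00
  €419.90 + 21.95% × (€5,465.00 − €4,200.00) = €419.90 + 21.95% × €1,265.00 = €697.57
Solidarity Surcharge: cap €380,110.00 − YTD €378,425.00 = €1,685.00 subject; 0.6% × €1,685.00 = €10.11
Workforce Levy: 3.62% × €5,735.00 = €207.61
Total: €697.57 + €10.11 + €207.61 = €915.29

€915.29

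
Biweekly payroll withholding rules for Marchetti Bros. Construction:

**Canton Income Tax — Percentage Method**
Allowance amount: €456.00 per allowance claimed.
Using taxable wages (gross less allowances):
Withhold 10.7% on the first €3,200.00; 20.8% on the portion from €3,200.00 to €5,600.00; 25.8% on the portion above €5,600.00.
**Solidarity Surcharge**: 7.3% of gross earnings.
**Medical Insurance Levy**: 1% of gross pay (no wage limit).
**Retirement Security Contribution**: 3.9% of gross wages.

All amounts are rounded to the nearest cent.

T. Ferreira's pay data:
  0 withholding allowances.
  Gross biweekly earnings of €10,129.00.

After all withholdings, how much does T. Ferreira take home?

Canton Income Tax: taxable = €10,129.00
  €841.60 + 25.8% × (€10,129.00 − €5,600.00) = €841.60 + 25.8% × €4,529.00 = €2,010.08
Solidarity Surcharge: 7.3% × €10,129.00 = €739.42
Medical Insurance Levy: 1% × €10,129.00 = €101.29
Retirement Security Contribution: 3.9% × €10,129.00 = €395.03
Total withheld: €2,010.08 + €739.42 + €101.29 + €395.03 = €3,245.82
Net pay: €10,129.00 − €3,245.82 = €6,883.18

€6,883.18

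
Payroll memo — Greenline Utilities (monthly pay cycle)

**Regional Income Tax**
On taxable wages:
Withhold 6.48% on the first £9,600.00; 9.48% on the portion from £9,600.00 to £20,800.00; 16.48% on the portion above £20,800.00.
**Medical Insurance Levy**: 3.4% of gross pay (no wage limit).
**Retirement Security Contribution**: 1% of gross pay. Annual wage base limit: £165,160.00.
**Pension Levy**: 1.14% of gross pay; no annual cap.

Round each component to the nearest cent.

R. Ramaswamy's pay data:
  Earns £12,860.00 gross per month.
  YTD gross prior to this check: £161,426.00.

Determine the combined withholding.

£1,552.31

Regional Income Tax: taxable = £12,860.00
  £622.08 + 9.48% × (£12,860.00 − £9,600.00) = £622.08 + 9.48% × £3,260.00 = £931.13
Medical Insurance Levy: 3.4% × £12,860.00 = £437.24
Retirement Security Contribution: cap £165,160.00 − YTD £161,426.00 = £3,734.00 subject; 1% × £3,734.00 = £37.34
Pension Levy: 1.14% × £12,860.00 = £146.60
Total: £931.13 + £437.24 + £37.34 + £146.60 = £1,552.31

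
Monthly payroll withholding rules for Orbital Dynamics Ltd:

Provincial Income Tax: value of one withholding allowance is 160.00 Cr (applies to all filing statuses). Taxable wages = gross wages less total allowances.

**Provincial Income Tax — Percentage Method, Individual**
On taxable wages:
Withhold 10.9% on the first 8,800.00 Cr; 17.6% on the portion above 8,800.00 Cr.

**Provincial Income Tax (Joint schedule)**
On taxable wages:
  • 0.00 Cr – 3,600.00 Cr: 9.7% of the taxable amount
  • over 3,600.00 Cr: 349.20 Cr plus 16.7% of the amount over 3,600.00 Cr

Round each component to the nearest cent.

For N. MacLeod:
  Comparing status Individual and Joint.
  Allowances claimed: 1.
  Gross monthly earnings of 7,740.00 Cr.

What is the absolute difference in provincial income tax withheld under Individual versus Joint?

187.64 Cr

Provincial Income Tax (Individual): taxable = 7,740.00 Cr − 1×160.00 Cr = 7,580.00 Cr
  10.9% × 7,580.00 Cr = 826.22 Cr
Provincial Income Tax (Joint): taxable = 7,740.00 Cr − 1×160.00 Cr = 7,580.00 Cr
  349.20 Cr + 16.7% × (7,580.00 Cr − 3,600.00 Cr) = 349.20 Cr + 16.7% × 3,980.00 Cr = 1,013.86 Cr
Difference: |826.22 Cr − 1,013.86 Cr| = 187.64 Cr (higher under Joint)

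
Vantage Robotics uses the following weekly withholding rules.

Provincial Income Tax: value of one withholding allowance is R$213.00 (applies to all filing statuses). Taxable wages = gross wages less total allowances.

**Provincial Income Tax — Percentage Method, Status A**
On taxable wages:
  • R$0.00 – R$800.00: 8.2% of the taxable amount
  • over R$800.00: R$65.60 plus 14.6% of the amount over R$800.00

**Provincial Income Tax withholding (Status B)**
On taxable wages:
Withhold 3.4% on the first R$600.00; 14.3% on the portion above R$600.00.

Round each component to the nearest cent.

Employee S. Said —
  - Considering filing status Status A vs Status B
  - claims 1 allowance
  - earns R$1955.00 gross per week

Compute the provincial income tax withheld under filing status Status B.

Provincial Income Tax (Status B): taxable = R$1955.00 − 1×R$213.00 = R$1742.00
  R$20.40 + 14.3% × (R$1742.00 − R$600.00) = R$20.40 + 14.3% × R$1142.00 = R$183.71

R$183.71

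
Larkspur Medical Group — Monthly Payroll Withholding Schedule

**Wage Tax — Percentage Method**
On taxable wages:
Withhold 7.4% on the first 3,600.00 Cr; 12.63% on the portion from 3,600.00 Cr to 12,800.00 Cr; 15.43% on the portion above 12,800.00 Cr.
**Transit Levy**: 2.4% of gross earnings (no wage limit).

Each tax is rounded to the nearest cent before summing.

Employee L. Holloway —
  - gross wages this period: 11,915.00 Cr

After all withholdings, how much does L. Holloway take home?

10,312.46 Cr

Wage Tax: taxable = 11,915.00 Cr
  266.40 Cr + 12.63% × (11,915.00 Cr − 3,600.00 Cr) = 266.40 Cr + 12.63% × 8,315.00 Cr = 1,316.58 Cr
Transit Levy: 2.4% × 11,915.00 Cr = 285.96 Cr
Total withheld: 1,316.58 Cr + 285.96 Cr = 1,602.54 Cr
Net pay: 11,915.00 Cr − 1,602.54 Cr = 10,312.46 Cr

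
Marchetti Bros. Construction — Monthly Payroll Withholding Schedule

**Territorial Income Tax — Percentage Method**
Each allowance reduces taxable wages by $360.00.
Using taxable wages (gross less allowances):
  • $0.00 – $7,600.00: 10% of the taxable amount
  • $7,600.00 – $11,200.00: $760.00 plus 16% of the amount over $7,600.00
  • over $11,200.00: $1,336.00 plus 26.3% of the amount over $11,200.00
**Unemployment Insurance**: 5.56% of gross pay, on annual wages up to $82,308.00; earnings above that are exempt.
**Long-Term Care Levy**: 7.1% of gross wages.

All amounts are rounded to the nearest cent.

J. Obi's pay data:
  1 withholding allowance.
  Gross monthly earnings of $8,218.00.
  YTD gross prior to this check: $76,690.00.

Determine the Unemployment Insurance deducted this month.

Unemployment Insurance: cap $82,308.00 − YTD $76,690.00 = $5,618.00 subject; 5.56% × $5,618.00 = $312.36

$312.36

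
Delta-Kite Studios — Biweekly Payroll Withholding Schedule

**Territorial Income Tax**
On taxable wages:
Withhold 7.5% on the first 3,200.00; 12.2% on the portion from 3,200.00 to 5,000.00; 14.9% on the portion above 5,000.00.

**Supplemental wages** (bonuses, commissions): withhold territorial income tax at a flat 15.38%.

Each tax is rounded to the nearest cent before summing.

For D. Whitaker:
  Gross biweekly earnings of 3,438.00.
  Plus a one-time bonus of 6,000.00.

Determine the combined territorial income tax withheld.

1,191.84

Territorial Income Tax: taxable = 3,438.00
  240.00 + 12.2% × (3,438.00 − 3,200.00) = 240.00 + 12.2% × 238.00 = 269.04
Supplemental (15.38% flat on bonus): 15.38% × 6,000.00 = 922.80
Total territorial income tax: 269.04 + 922.80 = 1,191.84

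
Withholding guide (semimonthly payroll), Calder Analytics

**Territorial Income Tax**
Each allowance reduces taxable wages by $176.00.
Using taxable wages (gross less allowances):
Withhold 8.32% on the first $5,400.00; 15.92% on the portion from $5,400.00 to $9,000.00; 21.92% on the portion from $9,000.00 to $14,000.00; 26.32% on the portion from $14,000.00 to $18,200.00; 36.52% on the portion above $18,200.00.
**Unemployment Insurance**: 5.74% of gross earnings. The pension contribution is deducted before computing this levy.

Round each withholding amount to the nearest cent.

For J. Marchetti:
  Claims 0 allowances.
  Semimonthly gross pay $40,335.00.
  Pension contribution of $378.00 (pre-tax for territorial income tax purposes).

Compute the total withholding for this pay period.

Territorial Income Tax: taxable = $40,335.00 − $378.00 = $39,957.00
  $3,223.84 + 36.52% × ($39,957.00 − $18,200.00) = $3,223.84 + 36.52% × $21,757.00 = $11,169.50
Unemployment Insurance: 5.74% × $39,957.00 = $2,293.53
Total: $11,169.50 + $2,293.53 = $13,463.03

$13,463.03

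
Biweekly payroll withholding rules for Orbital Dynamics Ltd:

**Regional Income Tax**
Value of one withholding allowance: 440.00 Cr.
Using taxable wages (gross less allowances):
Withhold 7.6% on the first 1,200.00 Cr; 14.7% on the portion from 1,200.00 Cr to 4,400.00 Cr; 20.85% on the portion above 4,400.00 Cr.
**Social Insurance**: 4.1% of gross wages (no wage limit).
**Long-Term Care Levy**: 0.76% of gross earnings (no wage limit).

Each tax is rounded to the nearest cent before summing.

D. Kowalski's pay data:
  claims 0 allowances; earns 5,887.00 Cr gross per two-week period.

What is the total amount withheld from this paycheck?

1,157.75 Cr

Regional Income Tax: taxable = 5,887.00 Cr
  561.60 Cr + 20.85% × (5,887.00 Cr − 4,400.00 Cr) = 561.60 Cr + 20.85% × 1,487.00 Cr = 871.64 Cr
Social Insurance: 4.1% × 5,887.00 Cr = 241.37 Cr
Long-Term Care Levy: 0.76% × 5,887.00 Cr = 44.74 Cr
Total: 871.64 Cr + 241.37 Cr + 44.74 Cr = 1,157.75 Cr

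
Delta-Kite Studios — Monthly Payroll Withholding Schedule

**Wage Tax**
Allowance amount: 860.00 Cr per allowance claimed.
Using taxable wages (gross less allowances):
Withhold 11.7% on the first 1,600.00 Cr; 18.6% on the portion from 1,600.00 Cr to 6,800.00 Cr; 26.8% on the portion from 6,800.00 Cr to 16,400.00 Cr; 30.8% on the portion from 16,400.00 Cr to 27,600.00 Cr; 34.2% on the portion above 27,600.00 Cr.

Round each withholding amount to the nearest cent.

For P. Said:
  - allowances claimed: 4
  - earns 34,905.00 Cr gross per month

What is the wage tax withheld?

Wage Tax: taxable = 34,905.00 Cr − 4×860.00 Cr = 31,465.00 Cr
  7,176.80 Cr + 34.2% × (31,465.00 Cr − 27,600.00 Cr) = 7,176.80 Cr + 34.2% × 3,865.00 Cr = 8,498.63 Cr

8,498.63 Cr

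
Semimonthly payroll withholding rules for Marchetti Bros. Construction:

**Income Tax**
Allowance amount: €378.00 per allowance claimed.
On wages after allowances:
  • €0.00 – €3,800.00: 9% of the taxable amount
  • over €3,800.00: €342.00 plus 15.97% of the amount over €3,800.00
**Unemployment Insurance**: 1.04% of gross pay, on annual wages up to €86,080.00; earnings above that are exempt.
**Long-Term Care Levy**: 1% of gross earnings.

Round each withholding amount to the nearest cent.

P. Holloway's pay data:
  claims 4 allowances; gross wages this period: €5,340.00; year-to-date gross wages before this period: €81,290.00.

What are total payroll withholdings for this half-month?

Income Tax: taxable = €5,340.00 − 4×€378.00 = €3,828.00
  €342.00 + 15.97% × (€3,828.00 − €3,800.00) = €342.00 + 15.97% × €28.00 = €346.47
Unemployment Insurance: cap €86,080.00 − YTD €81,290.00 = €4,790.00 subject; 1.04% × €4,790.00 = €49.82
Long-Term Care Levy: 1% × €5,340.00 = €53.40
Total: €346.47 + €49.82 + €53.40 = €449.69

€449.69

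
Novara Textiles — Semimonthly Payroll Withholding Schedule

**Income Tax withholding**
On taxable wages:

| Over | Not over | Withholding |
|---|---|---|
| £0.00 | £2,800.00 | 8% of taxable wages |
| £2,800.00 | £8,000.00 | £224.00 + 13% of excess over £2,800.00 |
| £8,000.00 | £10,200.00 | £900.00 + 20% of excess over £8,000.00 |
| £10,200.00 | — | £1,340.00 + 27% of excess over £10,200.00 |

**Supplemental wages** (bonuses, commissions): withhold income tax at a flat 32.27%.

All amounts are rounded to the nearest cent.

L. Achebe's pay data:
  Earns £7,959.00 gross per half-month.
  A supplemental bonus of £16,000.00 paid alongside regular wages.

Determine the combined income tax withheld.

£6,057.87

Income Tax: taxable = £7,959.00
  £224.00 + 13% × (£7,959.00 − £2,800.00) = £224.00 + 13% × £5,159.00 = £894.67
Supplemental (32.27% flat on bonus): 32.27% × £16,000.00 = £5,163.20
Total income tax: £894.67 + £5,163.20 = £6,057.87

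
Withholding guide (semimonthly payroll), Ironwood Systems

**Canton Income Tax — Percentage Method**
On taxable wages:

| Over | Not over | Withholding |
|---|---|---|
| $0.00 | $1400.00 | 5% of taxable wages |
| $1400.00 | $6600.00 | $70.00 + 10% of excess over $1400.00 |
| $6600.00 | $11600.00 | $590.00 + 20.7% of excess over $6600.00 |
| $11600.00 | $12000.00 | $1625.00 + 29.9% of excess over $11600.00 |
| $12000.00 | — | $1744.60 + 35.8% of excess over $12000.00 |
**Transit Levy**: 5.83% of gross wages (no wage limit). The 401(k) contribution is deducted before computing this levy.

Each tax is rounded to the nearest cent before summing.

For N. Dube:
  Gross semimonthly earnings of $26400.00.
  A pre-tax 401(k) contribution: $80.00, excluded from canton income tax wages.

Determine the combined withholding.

$8405.62

Canton Income Tax: taxable = $26400.00 − $80.00 = $26320.00
  $1744.60 + 35.8% × ($26320.00 − $12000.00) = $1744.60 + 35.8% × $14320.00 = $6871.16
Transit Levy: 5.83% × $26320.00 = $1534.46
Total: $6871.16 + $1534.46 = $8405.62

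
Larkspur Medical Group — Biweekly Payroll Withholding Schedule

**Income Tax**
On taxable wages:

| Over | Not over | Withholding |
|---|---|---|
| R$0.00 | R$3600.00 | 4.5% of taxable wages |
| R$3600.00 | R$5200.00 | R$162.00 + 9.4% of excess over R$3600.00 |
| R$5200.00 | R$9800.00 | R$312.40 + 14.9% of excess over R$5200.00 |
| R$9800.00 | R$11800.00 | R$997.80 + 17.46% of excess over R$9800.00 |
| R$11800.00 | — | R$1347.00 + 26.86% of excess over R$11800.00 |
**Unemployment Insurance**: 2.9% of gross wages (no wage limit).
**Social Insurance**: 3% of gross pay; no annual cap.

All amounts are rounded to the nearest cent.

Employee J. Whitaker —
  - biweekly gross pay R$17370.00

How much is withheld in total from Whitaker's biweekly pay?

Income Tax: taxable = R$17370.00
  R$1347.00 + 26.86% × (R$17370.00 − R$11800.00) = R$1347.00 + 26.86% × R$5570.00 = R$2843.10
Unemployment Insurance: 2.9% × R$17370.00 = R$503.73
Social Insurance: 3% × R$17370.00 = R$521.10
Total: R$2843.10 + R$503.73 + R$521.10 = R$3867.93

R$3867.93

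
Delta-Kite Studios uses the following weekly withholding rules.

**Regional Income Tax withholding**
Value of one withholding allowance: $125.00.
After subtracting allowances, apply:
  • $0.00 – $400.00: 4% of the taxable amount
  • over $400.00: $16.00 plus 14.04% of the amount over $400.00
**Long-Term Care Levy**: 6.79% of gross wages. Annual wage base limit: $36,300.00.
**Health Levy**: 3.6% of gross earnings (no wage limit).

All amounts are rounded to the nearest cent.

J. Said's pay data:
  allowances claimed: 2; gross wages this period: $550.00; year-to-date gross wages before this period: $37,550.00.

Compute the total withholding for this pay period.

$31.80

Regional Income Tax: taxable = $550.00 − 2×$125.00 = $300.00
  4% × $300.00 = $12.00
Long-Term Care Levy: YTD $37,550.00 ≥ cap $36,300.00 → $0.00
Health Levy: 3.6% × $550.00 = $19.80
Total: $12.00 + $0.00 + $19.80 = $31.80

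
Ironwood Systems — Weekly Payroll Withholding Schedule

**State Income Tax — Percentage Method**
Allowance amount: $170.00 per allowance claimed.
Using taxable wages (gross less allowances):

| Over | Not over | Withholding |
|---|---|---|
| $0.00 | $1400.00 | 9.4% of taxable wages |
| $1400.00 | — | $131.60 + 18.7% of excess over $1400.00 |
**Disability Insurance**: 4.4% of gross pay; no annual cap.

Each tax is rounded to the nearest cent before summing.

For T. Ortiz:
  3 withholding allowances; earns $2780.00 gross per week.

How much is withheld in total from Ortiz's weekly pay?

$416.61

State Income Tax: taxable = $2780.00 − 3×$170.00 = $2270.00
  $131.60 + 18.7% × ($2270.00 − $1400.00) = $131.60 + 18.7% × $870.00 = $294.29
Disability Insurance: 4.4% × $2780.00 = $122.32
Total: $294.29 + $122.32 = $416.61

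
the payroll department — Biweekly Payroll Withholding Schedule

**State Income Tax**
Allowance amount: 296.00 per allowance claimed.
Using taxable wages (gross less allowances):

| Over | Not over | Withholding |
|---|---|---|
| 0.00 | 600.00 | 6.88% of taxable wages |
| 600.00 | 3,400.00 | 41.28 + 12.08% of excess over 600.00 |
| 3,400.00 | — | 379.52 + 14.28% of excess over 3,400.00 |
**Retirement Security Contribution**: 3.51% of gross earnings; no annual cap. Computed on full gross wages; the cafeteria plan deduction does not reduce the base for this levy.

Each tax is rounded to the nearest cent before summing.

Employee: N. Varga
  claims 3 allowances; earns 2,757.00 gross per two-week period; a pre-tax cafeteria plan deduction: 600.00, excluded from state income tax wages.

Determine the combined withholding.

218.87

State Income Tax: taxable = 2,757.00 − 600.00 − 3×296.00 = 1,269.00
  41.28 + 12.08% × (1,269.00 − 600.00) = 41.28 + 12.08% × 669.00 = 122.10
Retirement Security Contribution: 3.51% × 2,757.00 = 96.77
Total: 122.10 + 96.77 = 218.87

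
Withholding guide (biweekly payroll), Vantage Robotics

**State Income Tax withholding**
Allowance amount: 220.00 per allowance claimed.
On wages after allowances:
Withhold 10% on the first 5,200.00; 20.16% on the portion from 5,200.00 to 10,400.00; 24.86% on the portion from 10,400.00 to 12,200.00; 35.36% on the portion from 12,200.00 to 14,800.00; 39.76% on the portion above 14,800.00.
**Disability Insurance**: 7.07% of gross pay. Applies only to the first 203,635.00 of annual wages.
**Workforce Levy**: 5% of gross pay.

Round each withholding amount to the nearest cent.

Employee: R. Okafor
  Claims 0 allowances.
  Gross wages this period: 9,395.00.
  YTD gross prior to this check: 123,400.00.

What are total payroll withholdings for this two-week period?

State Income Tax: taxable = 9,395.00
  520.00 + 20.16% × (9,395.00 − 5,200.00) = 520.00 + 20.16% × 4,195.00 = 1,365.71
Disability Insurance: 7.07% × 9,395.00 = 664.23
Workforce Levy: 5% × 9,395.00 = 469.75
Total: 1,365.71 + 664.23 + 469.75 = 2,499.69

2,499.69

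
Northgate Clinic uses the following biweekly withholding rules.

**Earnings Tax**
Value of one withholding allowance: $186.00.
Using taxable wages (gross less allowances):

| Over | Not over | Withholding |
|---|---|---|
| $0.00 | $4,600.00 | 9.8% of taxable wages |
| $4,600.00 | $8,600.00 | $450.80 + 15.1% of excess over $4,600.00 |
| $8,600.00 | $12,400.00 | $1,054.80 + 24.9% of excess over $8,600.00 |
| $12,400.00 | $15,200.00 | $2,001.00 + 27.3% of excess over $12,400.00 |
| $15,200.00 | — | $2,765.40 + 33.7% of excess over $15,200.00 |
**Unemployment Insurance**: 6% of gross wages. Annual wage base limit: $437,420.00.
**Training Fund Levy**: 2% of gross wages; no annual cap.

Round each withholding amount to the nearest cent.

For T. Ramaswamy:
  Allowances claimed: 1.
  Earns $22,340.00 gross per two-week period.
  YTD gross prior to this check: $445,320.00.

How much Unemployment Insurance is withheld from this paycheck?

$0.00

Unemployment Insurance: YTD $445,320.00 ≥ cap $437,420.00 → $0.00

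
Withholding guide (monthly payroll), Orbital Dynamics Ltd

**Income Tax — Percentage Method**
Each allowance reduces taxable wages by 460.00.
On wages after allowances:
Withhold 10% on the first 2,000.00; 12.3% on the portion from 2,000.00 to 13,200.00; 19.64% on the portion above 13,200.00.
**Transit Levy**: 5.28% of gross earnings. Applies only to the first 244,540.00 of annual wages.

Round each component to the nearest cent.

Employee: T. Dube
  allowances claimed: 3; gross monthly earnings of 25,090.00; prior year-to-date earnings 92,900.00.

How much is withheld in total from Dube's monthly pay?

4,966.51

Income Tax: taxable = 25,090.00 − 3×460.00 = 23,710.00
  1,577.60 + 19.64% × (23,710.00 − 13,200.00) = 1,577.60 + 19.64% × 10,510.00 = 3,641.76
Transit Levy: 5.28% × 25,090.00 = 1,324.75
Total: 3,641.76 + 1,324.75 = 4,966.51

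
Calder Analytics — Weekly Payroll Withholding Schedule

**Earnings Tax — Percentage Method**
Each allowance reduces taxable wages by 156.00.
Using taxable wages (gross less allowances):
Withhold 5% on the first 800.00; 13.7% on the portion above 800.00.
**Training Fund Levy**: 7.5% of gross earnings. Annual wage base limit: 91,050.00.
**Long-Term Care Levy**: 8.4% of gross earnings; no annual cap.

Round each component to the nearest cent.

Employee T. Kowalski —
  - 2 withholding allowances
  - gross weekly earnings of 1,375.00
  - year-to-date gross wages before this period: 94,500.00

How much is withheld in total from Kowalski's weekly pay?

191.53

Earnings Tax: taxable = 1,375.00 − 2×156.00 = 1,063.00
  40.00 + 13.7% × (1,063.00 − 800.00) = 40.00 + 13.7% × 263.00 = 76.03
Training Fund Levy: YTD 94,500.00 ≥ cap 91,050.00 → 0.00
Long-Term Care Levy: 8.4% × 1,375.00 = 115.50
Total: 76.03 + 0.00 + 115.50 = 191.53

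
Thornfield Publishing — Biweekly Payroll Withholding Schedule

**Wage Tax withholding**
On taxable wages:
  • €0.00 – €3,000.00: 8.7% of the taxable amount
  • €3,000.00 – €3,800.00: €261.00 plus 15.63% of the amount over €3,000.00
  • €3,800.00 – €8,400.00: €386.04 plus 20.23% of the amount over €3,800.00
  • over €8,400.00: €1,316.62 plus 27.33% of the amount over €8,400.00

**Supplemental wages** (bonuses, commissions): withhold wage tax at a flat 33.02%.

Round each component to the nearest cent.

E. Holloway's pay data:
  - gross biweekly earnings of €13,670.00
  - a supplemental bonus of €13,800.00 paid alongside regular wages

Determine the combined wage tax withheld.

€7,313.67

Wage Tax: taxable = €13,670.00
  €1,316.62 + 27.33% × (€13,670.00 − €8,400.00) = €1,316.62 + 27.33% × €5,270.00 = €2,756.91
Supplemental (33.02% flat on bonus): 33.02% × €13,800.00 = €4,556.76
Total wage tax: €2,756.91 + €4,556.76 = €7,313.67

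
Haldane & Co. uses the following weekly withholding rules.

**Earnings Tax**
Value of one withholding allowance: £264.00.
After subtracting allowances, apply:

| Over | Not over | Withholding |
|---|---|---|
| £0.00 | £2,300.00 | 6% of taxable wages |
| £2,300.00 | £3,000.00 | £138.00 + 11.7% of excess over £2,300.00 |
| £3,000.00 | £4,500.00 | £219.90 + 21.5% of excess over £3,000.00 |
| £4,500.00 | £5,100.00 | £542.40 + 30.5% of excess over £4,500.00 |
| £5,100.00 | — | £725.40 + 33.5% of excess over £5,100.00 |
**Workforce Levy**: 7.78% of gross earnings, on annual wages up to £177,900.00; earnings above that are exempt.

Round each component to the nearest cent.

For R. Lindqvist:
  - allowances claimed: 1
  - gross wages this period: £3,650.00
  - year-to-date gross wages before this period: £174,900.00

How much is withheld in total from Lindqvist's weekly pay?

Earnings Tax: taxable = £3,650.00 − 1×£264.00 = £3,386.00
  £219.90 + 21.5% × (£3,386.00 − £3,000.00) = £219.90 + 21.5% × £386.00 = £302.89
Workforce Levy: cap £177,900.00 − YTD £174,900.00 = £3,000.00 subject; 7.78% × £3,000.00 = £233.40
Total: £302.89 + £233.40 = £536.29

£536.29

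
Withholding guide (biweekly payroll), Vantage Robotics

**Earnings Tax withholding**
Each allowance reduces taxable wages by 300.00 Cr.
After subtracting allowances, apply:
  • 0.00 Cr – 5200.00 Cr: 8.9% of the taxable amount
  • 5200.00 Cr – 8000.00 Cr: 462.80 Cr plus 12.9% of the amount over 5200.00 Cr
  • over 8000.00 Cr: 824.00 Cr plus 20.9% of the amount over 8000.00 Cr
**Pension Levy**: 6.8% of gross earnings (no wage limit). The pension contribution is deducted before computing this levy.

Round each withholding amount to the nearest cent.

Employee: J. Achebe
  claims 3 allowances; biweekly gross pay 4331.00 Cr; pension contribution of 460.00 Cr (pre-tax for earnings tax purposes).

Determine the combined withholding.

527.65 Cr

Earnings Tax: taxable = 4331.00 Cr − 460.00 Cr − 3×300.00 Cr = 2971.00 Cr
  8.9% × 2971.00 Cr = 264.42 Cr
Pension Levy: 6.8% × 3871.00 Cr = 263.23 Cr
Total: 264.42 Cr + 263.23 Cr = 527.65 Cr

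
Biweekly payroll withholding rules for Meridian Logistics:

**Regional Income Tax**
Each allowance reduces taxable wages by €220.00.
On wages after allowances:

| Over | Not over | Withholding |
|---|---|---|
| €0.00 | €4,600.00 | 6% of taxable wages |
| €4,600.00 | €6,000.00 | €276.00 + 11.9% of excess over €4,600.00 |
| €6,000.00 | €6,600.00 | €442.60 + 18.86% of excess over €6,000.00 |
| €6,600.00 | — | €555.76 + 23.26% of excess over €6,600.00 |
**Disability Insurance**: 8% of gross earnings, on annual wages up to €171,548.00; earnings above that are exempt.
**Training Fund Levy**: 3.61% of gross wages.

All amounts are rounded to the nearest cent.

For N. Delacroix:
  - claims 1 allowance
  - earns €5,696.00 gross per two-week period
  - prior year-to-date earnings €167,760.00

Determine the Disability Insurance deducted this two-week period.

€303.04

Disability Insurance: cap €171,548.00 − YTD €167,760.00 = €3,788.00 subject; 8% × €3,788.00 = €303.04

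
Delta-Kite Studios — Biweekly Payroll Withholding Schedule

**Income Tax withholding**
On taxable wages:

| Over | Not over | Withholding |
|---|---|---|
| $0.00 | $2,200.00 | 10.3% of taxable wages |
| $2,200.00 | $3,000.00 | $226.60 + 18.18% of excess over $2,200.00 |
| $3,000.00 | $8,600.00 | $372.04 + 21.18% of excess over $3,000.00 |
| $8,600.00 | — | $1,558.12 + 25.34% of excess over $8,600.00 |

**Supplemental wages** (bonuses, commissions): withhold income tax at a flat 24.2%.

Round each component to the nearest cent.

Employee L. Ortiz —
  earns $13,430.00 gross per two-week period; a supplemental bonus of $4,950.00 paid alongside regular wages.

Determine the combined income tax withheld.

$3,979.94

Income Tax: taxable = $13,430.00
  $1,558.12 + 25.34% × ($13,430.00 − $8,600.00) = $1,558.12 + 25.34% × $4,830.00 = $2,782.04
Supplemental (24.2% flat on bonus): 24.2% × $4,950.00 = $1,197.90
Total income tax: $2,782.04 + $1,197.90 = $3,979.94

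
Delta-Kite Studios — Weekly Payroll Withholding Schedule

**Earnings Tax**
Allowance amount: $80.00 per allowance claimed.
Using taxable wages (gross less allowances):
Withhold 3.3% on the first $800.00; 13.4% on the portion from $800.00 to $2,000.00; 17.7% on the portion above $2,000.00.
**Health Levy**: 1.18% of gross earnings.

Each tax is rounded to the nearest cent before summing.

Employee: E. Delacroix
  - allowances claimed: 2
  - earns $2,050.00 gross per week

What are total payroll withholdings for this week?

$196.65

Earnings Tax: taxable = $2,050.00 − 2×$80.00 = $1,890.00
  $26.40 + 13.4% × ($1,890.00 − $800.00) = $26.40 + 13.4% × $1,090.00 = $172.46
Health Levy: 1.18% × $2,050.00 = $24.19
Total: $172.46 + $24.19 = $196.65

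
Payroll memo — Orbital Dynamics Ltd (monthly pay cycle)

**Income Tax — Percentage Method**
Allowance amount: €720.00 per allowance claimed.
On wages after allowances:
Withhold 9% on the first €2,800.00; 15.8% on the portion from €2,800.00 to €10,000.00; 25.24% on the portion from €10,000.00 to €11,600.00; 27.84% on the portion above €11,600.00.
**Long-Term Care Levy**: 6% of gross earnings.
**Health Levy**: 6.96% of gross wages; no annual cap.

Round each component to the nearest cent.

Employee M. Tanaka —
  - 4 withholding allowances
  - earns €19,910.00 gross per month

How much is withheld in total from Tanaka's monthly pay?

Income Tax: taxable = €19,910.00 − 4×€720.00 = €17,030.00
  €1,793.44 + 27.84% × (€17,030.00 − €11,600.00) = €1,793.44 + 27.84% × €5,430.00 = €3,305.15
Long-Term Care Levy: 6% × €19,910.00 = €1,194.60
Health Levy: 6.96% × €19,910.00 = €1,385.74
Total: €3,305.15 + €1,194.60 + €1,385.74 = €5,885.49

€5,885.49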